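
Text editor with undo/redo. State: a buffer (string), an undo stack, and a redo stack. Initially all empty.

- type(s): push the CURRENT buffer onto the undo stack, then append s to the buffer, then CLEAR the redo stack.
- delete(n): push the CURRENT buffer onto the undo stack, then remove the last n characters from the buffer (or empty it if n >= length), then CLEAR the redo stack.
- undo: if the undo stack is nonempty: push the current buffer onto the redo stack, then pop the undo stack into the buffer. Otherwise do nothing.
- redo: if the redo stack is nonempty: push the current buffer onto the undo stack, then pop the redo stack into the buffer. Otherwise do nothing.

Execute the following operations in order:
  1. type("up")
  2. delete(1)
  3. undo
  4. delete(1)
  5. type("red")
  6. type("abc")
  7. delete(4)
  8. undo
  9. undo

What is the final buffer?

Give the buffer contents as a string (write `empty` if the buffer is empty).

Answer: ured

Derivation:
After op 1 (type): buf='up' undo_depth=1 redo_depth=0
After op 2 (delete): buf='u' undo_depth=2 redo_depth=0
After op 3 (undo): buf='up' undo_depth=1 redo_depth=1
After op 4 (delete): buf='u' undo_depth=2 redo_depth=0
After op 5 (type): buf='ured' undo_depth=3 redo_depth=0
After op 6 (type): buf='uredabc' undo_depth=4 redo_depth=0
After op 7 (delete): buf='ure' undo_depth=5 redo_depth=0
After op 8 (undo): buf='uredabc' undo_depth=4 redo_depth=1
After op 9 (undo): buf='ured' undo_depth=3 redo_depth=2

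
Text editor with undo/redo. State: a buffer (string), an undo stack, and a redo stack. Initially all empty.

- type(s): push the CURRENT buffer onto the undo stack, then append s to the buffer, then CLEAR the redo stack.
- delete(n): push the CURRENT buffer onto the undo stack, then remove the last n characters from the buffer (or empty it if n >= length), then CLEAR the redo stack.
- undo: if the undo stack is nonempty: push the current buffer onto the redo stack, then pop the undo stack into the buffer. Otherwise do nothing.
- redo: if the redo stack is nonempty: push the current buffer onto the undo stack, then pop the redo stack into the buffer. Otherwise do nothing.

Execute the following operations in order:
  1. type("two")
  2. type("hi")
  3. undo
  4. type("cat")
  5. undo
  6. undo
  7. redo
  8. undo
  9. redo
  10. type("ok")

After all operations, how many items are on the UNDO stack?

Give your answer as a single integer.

After op 1 (type): buf='two' undo_depth=1 redo_depth=0
After op 2 (type): buf='twohi' undo_depth=2 redo_depth=0
After op 3 (undo): buf='two' undo_depth=1 redo_depth=1
After op 4 (type): buf='twocat' undo_depth=2 redo_depth=0
After op 5 (undo): buf='two' undo_depth=1 redo_depth=1
After op 6 (undo): buf='(empty)' undo_depth=0 redo_depth=2
After op 7 (redo): buf='two' undo_depth=1 redo_depth=1
After op 8 (undo): buf='(empty)' undo_depth=0 redo_depth=2
After op 9 (redo): buf='two' undo_depth=1 redo_depth=1
After op 10 (type): buf='twook' undo_depth=2 redo_depth=0

Answer: 2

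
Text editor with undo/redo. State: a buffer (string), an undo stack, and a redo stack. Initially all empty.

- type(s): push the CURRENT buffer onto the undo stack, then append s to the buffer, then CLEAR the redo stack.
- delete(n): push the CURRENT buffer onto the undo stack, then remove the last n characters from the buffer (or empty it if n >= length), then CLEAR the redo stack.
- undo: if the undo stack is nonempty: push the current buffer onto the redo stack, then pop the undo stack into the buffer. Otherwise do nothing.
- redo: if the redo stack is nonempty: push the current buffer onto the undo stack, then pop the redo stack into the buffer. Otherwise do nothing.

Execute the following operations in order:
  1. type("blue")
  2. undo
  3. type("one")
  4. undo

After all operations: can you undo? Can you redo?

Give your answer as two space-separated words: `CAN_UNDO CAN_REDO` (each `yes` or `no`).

After op 1 (type): buf='blue' undo_depth=1 redo_depth=0
After op 2 (undo): buf='(empty)' undo_depth=0 redo_depth=1
After op 3 (type): buf='one' undo_depth=1 redo_depth=0
After op 4 (undo): buf='(empty)' undo_depth=0 redo_depth=1

Answer: no yes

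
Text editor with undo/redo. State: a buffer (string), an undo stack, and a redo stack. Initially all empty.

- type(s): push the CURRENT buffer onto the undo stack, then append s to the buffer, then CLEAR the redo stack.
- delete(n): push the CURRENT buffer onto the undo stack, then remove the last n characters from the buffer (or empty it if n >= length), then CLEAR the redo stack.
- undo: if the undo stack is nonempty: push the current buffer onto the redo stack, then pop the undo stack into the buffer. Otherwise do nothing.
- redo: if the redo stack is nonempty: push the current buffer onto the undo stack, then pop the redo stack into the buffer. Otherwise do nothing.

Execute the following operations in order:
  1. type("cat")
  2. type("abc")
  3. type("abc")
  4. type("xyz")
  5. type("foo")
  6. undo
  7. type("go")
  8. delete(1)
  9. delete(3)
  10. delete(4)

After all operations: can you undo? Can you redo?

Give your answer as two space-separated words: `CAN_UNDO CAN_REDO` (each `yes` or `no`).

After op 1 (type): buf='cat' undo_depth=1 redo_depth=0
After op 2 (type): buf='catabc' undo_depth=2 redo_depth=0
After op 3 (type): buf='catabcabc' undo_depth=3 redo_depth=0
After op 4 (type): buf='catabcabcxyz' undo_depth=4 redo_depth=0
After op 5 (type): buf='catabcabcxyzfoo' undo_depth=5 redo_depth=0
After op 6 (undo): buf='catabcabcxyz' undo_depth=4 redo_depth=1
After op 7 (type): buf='catabcabcxyzgo' undo_depth=5 redo_depth=0
After op 8 (delete): buf='catabcabcxyzg' undo_depth=6 redo_depth=0
After op 9 (delete): buf='catabcabcx' undo_depth=7 redo_depth=0
After op 10 (delete): buf='catabc' undo_depth=8 redo_depth=0

Answer: yes no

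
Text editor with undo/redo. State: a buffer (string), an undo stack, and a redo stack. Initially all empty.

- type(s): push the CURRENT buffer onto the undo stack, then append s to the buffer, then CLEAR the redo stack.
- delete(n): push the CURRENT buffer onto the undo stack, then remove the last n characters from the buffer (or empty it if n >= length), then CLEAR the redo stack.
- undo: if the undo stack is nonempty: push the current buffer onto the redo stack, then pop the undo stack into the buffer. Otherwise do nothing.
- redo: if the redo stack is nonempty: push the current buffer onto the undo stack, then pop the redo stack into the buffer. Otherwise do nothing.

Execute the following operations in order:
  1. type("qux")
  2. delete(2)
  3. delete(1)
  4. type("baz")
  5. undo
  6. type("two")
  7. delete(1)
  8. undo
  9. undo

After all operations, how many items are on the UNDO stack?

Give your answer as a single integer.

Answer: 3

Derivation:
After op 1 (type): buf='qux' undo_depth=1 redo_depth=0
After op 2 (delete): buf='q' undo_depth=2 redo_depth=0
After op 3 (delete): buf='(empty)' undo_depth=3 redo_depth=0
After op 4 (type): buf='baz' undo_depth=4 redo_depth=0
After op 5 (undo): buf='(empty)' undo_depth=3 redo_depth=1
After op 6 (type): buf='two' undo_depth=4 redo_depth=0
After op 7 (delete): buf='tw' undo_depth=5 redo_depth=0
After op 8 (undo): buf='two' undo_depth=4 redo_depth=1
After op 9 (undo): buf='(empty)' undo_depth=3 redo_depth=2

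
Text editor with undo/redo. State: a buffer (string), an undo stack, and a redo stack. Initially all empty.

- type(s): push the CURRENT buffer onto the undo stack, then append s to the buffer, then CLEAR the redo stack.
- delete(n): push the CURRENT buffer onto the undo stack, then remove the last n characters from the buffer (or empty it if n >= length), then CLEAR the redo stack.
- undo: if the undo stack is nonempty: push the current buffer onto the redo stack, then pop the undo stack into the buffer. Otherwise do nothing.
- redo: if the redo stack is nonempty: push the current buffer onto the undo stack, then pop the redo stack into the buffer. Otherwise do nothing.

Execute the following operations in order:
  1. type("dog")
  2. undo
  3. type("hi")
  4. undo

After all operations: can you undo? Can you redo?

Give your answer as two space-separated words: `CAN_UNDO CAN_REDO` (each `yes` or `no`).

After op 1 (type): buf='dog' undo_depth=1 redo_depth=0
After op 2 (undo): buf='(empty)' undo_depth=0 redo_depth=1
After op 3 (type): buf='hi' undo_depth=1 redo_depth=0
After op 4 (undo): buf='(empty)' undo_depth=0 redo_depth=1

Answer: no yes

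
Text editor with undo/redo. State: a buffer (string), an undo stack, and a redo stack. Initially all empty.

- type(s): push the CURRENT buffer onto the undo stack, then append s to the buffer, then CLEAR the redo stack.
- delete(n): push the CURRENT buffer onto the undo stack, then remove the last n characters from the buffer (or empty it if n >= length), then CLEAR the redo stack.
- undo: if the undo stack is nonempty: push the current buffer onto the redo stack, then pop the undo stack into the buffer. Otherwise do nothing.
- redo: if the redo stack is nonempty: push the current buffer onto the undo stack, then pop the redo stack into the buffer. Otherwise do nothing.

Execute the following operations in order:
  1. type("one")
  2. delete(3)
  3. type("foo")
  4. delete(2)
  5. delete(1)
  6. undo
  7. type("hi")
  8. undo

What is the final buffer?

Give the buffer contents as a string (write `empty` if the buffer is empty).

Answer: f

Derivation:
After op 1 (type): buf='one' undo_depth=1 redo_depth=0
After op 2 (delete): buf='(empty)' undo_depth=2 redo_depth=0
After op 3 (type): buf='foo' undo_depth=3 redo_depth=0
After op 4 (delete): buf='f' undo_depth=4 redo_depth=0
After op 5 (delete): buf='(empty)' undo_depth=5 redo_depth=0
After op 6 (undo): buf='f' undo_depth=4 redo_depth=1
After op 7 (type): buf='fhi' undo_depth=5 redo_depth=0
After op 8 (undo): buf='f' undo_depth=4 redo_depth=1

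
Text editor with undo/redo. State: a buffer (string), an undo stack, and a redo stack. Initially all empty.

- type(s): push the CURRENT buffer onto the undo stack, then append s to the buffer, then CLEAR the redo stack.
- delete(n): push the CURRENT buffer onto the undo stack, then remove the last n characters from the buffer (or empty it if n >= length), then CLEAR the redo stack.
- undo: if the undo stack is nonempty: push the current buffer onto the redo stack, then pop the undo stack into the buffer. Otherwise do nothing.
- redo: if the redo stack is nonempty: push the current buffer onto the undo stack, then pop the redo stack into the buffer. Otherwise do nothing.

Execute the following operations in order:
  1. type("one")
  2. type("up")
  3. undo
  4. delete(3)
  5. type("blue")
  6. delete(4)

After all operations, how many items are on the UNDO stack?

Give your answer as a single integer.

After op 1 (type): buf='one' undo_depth=1 redo_depth=0
After op 2 (type): buf='oneup' undo_depth=2 redo_depth=0
After op 3 (undo): buf='one' undo_depth=1 redo_depth=1
After op 4 (delete): buf='(empty)' undo_depth=2 redo_depth=0
After op 5 (type): buf='blue' undo_depth=3 redo_depth=0
After op 6 (delete): buf='(empty)' undo_depth=4 redo_depth=0

Answer: 4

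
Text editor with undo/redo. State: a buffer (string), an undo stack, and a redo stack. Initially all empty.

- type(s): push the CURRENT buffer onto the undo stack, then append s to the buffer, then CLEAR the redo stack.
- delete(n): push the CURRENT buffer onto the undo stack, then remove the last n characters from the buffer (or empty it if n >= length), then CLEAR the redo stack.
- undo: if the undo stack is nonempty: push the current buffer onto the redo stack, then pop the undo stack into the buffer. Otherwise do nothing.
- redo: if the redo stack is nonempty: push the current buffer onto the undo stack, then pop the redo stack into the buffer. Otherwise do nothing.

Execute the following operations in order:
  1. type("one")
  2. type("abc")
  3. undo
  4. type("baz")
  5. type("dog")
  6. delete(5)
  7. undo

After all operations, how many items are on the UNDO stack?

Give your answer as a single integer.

Answer: 3

Derivation:
After op 1 (type): buf='one' undo_depth=1 redo_depth=0
After op 2 (type): buf='oneabc' undo_depth=2 redo_depth=0
After op 3 (undo): buf='one' undo_depth=1 redo_depth=1
After op 4 (type): buf='onebaz' undo_depth=2 redo_depth=0
After op 5 (type): buf='onebazdog' undo_depth=3 redo_depth=0
After op 6 (delete): buf='oneb' undo_depth=4 redo_depth=0
After op 7 (undo): buf='onebazdog' undo_depth=3 redo_depth=1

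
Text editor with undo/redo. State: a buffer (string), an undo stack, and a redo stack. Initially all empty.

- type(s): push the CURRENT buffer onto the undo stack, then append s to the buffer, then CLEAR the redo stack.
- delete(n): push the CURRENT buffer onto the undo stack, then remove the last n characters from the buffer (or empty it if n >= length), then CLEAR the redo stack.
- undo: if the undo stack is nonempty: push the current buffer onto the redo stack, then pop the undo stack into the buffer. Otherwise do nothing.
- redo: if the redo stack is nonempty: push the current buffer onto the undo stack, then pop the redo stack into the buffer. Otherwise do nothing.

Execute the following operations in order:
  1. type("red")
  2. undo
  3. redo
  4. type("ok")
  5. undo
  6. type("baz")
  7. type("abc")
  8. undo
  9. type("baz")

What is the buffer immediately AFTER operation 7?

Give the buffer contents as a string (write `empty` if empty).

After op 1 (type): buf='red' undo_depth=1 redo_depth=0
After op 2 (undo): buf='(empty)' undo_depth=0 redo_depth=1
After op 3 (redo): buf='red' undo_depth=1 redo_depth=0
After op 4 (type): buf='redok' undo_depth=2 redo_depth=0
After op 5 (undo): buf='red' undo_depth=1 redo_depth=1
After op 6 (type): buf='redbaz' undo_depth=2 redo_depth=0
After op 7 (type): buf='redbazabc' undo_depth=3 redo_depth=0

Answer: redbazabc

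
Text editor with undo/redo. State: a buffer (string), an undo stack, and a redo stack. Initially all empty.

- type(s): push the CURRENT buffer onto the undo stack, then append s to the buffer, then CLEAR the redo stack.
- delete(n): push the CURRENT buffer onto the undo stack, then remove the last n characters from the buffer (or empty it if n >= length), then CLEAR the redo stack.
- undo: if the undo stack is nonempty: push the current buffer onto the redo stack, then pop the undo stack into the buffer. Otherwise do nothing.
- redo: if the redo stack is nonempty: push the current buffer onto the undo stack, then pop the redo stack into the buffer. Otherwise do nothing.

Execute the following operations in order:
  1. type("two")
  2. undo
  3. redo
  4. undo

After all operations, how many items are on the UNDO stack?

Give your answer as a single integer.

After op 1 (type): buf='two' undo_depth=1 redo_depth=0
After op 2 (undo): buf='(empty)' undo_depth=0 redo_depth=1
After op 3 (redo): buf='two' undo_depth=1 redo_depth=0
After op 4 (undo): buf='(empty)' undo_depth=0 redo_depth=1

Answer: 0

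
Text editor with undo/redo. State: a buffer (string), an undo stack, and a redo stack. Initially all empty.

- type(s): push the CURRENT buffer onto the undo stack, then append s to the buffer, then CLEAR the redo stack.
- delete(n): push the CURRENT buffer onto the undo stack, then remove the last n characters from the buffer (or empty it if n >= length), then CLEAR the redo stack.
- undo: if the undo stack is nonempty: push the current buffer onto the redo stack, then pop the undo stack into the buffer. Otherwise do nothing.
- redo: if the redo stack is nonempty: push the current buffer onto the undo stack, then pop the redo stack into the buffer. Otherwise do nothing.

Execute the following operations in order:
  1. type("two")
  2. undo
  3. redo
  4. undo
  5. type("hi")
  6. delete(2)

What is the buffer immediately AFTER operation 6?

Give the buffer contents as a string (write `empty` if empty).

Answer: empty

Derivation:
After op 1 (type): buf='two' undo_depth=1 redo_depth=0
After op 2 (undo): buf='(empty)' undo_depth=0 redo_depth=1
After op 3 (redo): buf='two' undo_depth=1 redo_depth=0
After op 4 (undo): buf='(empty)' undo_depth=0 redo_depth=1
After op 5 (type): buf='hi' undo_depth=1 redo_depth=0
After op 6 (delete): buf='(empty)' undo_depth=2 redo_depth=0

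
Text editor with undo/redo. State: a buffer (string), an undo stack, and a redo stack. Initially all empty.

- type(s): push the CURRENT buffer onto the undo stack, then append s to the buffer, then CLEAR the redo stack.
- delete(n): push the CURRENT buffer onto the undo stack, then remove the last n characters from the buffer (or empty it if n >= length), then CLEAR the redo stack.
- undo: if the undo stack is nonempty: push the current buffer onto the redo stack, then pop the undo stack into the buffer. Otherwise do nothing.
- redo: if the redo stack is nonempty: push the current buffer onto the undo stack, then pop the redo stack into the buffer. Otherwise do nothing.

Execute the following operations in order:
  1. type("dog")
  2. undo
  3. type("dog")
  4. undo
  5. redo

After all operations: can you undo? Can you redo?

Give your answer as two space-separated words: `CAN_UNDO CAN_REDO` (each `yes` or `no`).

After op 1 (type): buf='dog' undo_depth=1 redo_depth=0
After op 2 (undo): buf='(empty)' undo_depth=0 redo_depth=1
After op 3 (type): buf='dog' undo_depth=1 redo_depth=0
After op 4 (undo): buf='(empty)' undo_depth=0 redo_depth=1
After op 5 (redo): buf='dog' undo_depth=1 redo_depth=0

Answer: yes no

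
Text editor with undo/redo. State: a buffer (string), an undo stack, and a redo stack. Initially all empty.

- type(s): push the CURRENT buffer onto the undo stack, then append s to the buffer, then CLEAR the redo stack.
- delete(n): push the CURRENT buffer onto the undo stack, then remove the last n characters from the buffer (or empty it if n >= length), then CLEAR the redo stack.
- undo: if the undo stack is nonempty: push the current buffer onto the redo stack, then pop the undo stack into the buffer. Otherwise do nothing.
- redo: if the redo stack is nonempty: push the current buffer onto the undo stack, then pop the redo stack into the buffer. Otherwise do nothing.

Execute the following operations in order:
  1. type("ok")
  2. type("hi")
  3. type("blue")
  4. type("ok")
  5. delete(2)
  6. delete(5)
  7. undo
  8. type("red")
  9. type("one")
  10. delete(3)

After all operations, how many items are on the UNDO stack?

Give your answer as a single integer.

Answer: 8

Derivation:
After op 1 (type): buf='ok' undo_depth=1 redo_depth=0
After op 2 (type): buf='okhi' undo_depth=2 redo_depth=0
After op 3 (type): buf='okhiblue' undo_depth=3 redo_depth=0
After op 4 (type): buf='okhiblueok' undo_depth=4 redo_depth=0
After op 5 (delete): buf='okhiblue' undo_depth=5 redo_depth=0
After op 6 (delete): buf='okh' undo_depth=6 redo_depth=0
After op 7 (undo): buf='okhiblue' undo_depth=5 redo_depth=1
After op 8 (type): buf='okhibluered' undo_depth=6 redo_depth=0
After op 9 (type): buf='okhiblueredone' undo_depth=7 redo_depth=0
After op 10 (delete): buf='okhibluered' undo_depth=8 redo_depth=0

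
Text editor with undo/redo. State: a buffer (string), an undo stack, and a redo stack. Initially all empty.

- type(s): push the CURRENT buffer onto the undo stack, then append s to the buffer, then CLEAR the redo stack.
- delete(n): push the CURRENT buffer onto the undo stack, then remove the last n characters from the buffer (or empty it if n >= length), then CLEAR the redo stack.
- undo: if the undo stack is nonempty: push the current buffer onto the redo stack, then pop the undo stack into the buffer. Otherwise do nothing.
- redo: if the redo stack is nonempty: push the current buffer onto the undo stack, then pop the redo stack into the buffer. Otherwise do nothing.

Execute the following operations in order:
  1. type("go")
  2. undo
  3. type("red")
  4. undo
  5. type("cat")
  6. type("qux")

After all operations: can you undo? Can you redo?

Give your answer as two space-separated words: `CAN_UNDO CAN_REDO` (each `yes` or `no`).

Answer: yes no

Derivation:
After op 1 (type): buf='go' undo_depth=1 redo_depth=0
After op 2 (undo): buf='(empty)' undo_depth=0 redo_depth=1
After op 3 (type): buf='red' undo_depth=1 redo_depth=0
After op 4 (undo): buf='(empty)' undo_depth=0 redo_depth=1
After op 5 (type): buf='cat' undo_depth=1 redo_depth=0
After op 6 (type): buf='catqux' undo_depth=2 redo_depth=0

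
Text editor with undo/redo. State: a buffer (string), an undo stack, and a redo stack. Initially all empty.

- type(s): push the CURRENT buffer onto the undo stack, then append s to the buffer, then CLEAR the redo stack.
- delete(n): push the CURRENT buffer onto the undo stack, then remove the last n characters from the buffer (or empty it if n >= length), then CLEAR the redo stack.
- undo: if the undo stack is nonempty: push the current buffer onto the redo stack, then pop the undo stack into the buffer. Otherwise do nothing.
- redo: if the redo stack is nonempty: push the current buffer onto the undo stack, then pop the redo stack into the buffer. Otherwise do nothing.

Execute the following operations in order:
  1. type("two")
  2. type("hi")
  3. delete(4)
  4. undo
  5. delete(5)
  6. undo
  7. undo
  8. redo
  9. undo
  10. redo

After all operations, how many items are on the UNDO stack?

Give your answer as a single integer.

Answer: 2

Derivation:
After op 1 (type): buf='two' undo_depth=1 redo_depth=0
After op 2 (type): buf='twohi' undo_depth=2 redo_depth=0
After op 3 (delete): buf='t' undo_depth=3 redo_depth=0
After op 4 (undo): buf='twohi' undo_depth=2 redo_depth=1
After op 5 (delete): buf='(empty)' undo_depth=3 redo_depth=0
After op 6 (undo): buf='twohi' undo_depth=2 redo_depth=1
After op 7 (undo): buf='two' undo_depth=1 redo_depth=2
After op 8 (redo): buf='twohi' undo_depth=2 redo_depth=1
After op 9 (undo): buf='two' undo_depth=1 redo_depth=2
After op 10 (redo): buf='twohi' undo_depth=2 redo_depth=1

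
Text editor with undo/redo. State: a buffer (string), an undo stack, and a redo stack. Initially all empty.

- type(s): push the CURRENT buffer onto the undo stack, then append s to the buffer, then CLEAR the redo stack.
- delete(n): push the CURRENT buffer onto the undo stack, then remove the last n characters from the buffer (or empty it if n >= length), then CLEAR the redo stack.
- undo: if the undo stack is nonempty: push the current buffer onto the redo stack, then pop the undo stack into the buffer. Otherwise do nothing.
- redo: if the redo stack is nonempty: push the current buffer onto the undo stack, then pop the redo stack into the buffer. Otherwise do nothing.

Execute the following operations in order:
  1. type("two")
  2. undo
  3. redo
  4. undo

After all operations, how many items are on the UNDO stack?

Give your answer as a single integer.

Answer: 0

Derivation:
After op 1 (type): buf='two' undo_depth=1 redo_depth=0
After op 2 (undo): buf='(empty)' undo_depth=0 redo_depth=1
After op 3 (redo): buf='two' undo_depth=1 redo_depth=0
After op 4 (undo): buf='(empty)' undo_depth=0 redo_depth=1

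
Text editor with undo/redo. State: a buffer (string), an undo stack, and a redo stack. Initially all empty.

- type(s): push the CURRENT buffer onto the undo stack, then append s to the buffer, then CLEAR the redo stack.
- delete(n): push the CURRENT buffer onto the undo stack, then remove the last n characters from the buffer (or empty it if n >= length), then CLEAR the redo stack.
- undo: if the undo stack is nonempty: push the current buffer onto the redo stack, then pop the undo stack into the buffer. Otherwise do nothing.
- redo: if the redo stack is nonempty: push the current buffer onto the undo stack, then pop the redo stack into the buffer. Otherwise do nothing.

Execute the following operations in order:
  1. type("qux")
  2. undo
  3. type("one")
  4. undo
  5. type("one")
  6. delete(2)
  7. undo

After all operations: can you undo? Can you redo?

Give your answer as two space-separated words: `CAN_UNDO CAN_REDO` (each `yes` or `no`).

After op 1 (type): buf='qux' undo_depth=1 redo_depth=0
After op 2 (undo): buf='(empty)' undo_depth=0 redo_depth=1
After op 3 (type): buf='one' undo_depth=1 redo_depth=0
After op 4 (undo): buf='(empty)' undo_depth=0 redo_depth=1
After op 5 (type): buf='one' undo_depth=1 redo_depth=0
After op 6 (delete): buf='o' undo_depth=2 redo_depth=0
After op 7 (undo): buf='one' undo_depth=1 redo_depth=1

Answer: yes yes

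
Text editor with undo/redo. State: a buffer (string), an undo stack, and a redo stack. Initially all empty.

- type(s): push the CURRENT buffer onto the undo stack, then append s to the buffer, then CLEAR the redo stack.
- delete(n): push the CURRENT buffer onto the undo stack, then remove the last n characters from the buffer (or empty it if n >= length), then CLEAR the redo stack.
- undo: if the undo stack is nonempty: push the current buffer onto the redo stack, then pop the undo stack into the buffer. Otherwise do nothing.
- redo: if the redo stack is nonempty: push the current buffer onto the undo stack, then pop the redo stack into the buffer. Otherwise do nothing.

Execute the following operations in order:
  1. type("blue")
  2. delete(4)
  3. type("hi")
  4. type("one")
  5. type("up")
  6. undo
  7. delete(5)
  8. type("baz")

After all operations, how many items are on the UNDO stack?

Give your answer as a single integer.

After op 1 (type): buf='blue' undo_depth=1 redo_depth=0
After op 2 (delete): buf='(empty)' undo_depth=2 redo_depth=0
After op 3 (type): buf='hi' undo_depth=3 redo_depth=0
After op 4 (type): buf='hione' undo_depth=4 redo_depth=0
After op 5 (type): buf='hioneup' undo_depth=5 redo_depth=0
After op 6 (undo): buf='hione' undo_depth=4 redo_depth=1
After op 7 (delete): buf='(empty)' undo_depth=5 redo_depth=0
After op 8 (type): buf='baz' undo_depth=6 redo_depth=0

Answer: 6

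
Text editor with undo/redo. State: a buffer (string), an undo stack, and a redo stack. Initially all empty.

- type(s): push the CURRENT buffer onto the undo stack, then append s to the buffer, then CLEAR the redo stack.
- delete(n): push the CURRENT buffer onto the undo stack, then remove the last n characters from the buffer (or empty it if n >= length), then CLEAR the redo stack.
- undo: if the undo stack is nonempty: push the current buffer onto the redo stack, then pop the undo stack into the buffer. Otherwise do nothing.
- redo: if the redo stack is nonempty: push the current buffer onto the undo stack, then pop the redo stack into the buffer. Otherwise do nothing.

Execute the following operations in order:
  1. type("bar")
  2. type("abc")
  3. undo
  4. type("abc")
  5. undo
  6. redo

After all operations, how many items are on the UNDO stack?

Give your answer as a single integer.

Answer: 2

Derivation:
After op 1 (type): buf='bar' undo_depth=1 redo_depth=0
After op 2 (type): buf='barabc' undo_depth=2 redo_depth=0
After op 3 (undo): buf='bar' undo_depth=1 redo_depth=1
After op 4 (type): buf='barabc' undo_depth=2 redo_depth=0
After op 5 (undo): buf='bar' undo_depth=1 redo_depth=1
After op 6 (redo): buf='barabc' undo_depth=2 redo_depth=0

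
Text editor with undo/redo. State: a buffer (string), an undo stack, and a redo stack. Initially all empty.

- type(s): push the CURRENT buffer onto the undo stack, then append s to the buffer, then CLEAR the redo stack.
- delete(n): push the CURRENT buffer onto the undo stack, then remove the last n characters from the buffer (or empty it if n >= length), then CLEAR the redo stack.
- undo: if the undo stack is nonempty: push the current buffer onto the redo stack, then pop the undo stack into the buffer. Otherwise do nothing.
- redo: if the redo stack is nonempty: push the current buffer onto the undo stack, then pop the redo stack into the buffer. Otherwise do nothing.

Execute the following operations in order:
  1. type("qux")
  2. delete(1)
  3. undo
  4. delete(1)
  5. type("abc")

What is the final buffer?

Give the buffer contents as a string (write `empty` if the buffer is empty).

After op 1 (type): buf='qux' undo_depth=1 redo_depth=0
After op 2 (delete): buf='qu' undo_depth=2 redo_depth=0
After op 3 (undo): buf='qux' undo_depth=1 redo_depth=1
After op 4 (delete): buf='qu' undo_depth=2 redo_depth=0
After op 5 (type): buf='quabc' undo_depth=3 redo_depth=0

Answer: quabc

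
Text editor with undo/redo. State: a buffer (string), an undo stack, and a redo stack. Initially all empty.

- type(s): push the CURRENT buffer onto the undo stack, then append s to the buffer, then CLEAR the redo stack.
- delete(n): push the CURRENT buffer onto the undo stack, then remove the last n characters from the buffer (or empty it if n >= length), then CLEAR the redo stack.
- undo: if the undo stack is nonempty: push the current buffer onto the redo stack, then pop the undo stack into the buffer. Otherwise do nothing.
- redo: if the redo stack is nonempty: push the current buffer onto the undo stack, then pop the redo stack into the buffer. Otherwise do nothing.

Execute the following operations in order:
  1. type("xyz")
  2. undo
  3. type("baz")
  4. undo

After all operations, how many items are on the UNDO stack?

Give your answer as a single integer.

Answer: 0

Derivation:
After op 1 (type): buf='xyz' undo_depth=1 redo_depth=0
After op 2 (undo): buf='(empty)' undo_depth=0 redo_depth=1
After op 3 (type): buf='baz' undo_depth=1 redo_depth=0
After op 4 (undo): buf='(empty)' undo_depth=0 redo_depth=1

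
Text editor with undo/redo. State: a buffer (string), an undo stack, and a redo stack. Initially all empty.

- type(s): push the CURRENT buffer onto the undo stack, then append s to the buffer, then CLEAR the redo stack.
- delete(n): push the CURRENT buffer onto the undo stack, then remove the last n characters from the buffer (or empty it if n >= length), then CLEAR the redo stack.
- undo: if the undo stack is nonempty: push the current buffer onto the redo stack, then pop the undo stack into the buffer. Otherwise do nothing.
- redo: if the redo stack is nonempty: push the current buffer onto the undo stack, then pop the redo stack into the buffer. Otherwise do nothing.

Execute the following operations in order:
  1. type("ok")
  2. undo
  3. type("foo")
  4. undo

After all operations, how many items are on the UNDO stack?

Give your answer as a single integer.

Answer: 0

Derivation:
After op 1 (type): buf='ok' undo_depth=1 redo_depth=0
After op 2 (undo): buf='(empty)' undo_depth=0 redo_depth=1
After op 3 (type): buf='foo' undo_depth=1 redo_depth=0
After op 4 (undo): buf='(empty)' undo_depth=0 redo_depth=1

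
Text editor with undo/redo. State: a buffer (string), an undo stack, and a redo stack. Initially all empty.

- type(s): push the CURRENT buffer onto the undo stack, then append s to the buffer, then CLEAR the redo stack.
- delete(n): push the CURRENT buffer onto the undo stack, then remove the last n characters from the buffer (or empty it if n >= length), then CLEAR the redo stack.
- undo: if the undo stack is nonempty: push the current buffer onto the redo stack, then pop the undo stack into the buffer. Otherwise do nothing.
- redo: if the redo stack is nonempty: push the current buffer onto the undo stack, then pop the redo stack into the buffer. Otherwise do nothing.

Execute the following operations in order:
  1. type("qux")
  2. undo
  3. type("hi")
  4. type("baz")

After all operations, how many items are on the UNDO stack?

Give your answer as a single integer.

Answer: 2

Derivation:
After op 1 (type): buf='qux' undo_depth=1 redo_depth=0
After op 2 (undo): buf='(empty)' undo_depth=0 redo_depth=1
After op 3 (type): buf='hi' undo_depth=1 redo_depth=0
After op 4 (type): buf='hibaz' undo_depth=2 redo_depth=0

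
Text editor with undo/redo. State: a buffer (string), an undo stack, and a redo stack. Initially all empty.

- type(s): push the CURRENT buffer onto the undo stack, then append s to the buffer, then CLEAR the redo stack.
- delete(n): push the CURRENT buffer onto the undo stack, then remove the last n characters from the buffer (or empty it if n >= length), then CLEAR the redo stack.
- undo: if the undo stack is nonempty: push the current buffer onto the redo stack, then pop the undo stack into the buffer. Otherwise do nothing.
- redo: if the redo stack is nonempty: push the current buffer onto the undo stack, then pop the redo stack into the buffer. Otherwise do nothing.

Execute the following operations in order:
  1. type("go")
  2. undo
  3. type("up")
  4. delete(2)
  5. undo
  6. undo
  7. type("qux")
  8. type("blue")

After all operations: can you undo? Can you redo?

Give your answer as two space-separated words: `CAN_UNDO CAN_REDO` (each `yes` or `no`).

After op 1 (type): buf='go' undo_depth=1 redo_depth=0
After op 2 (undo): buf='(empty)' undo_depth=0 redo_depth=1
After op 3 (type): buf='up' undo_depth=1 redo_depth=0
After op 4 (delete): buf='(empty)' undo_depth=2 redo_depth=0
After op 5 (undo): buf='up' undo_depth=1 redo_depth=1
After op 6 (undo): buf='(empty)' undo_depth=0 redo_depth=2
After op 7 (type): buf='qux' undo_depth=1 redo_depth=0
After op 8 (type): buf='quxblue' undo_depth=2 redo_depth=0

Answer: yes no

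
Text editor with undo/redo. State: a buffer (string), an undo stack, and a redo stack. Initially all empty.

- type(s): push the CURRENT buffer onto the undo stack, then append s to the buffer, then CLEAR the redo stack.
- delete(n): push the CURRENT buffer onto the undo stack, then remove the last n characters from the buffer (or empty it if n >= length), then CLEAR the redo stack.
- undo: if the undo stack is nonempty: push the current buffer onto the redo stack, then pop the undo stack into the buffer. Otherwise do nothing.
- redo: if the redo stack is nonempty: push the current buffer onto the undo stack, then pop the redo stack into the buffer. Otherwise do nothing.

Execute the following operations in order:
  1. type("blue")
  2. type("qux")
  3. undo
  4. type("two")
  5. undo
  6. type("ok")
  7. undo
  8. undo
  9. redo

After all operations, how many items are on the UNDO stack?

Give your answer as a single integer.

Answer: 1

Derivation:
After op 1 (type): buf='blue' undo_depth=1 redo_depth=0
After op 2 (type): buf='bluequx' undo_depth=2 redo_depth=0
After op 3 (undo): buf='blue' undo_depth=1 redo_depth=1
After op 4 (type): buf='bluetwo' undo_depth=2 redo_depth=0
After op 5 (undo): buf='blue' undo_depth=1 redo_depth=1
After op 6 (type): buf='blueok' undo_depth=2 redo_depth=0
After op 7 (undo): buf='blue' undo_depth=1 redo_depth=1
After op 8 (undo): buf='(empty)' undo_depth=0 redo_depth=2
After op 9 (redo): buf='blue' undo_depth=1 redo_depth=1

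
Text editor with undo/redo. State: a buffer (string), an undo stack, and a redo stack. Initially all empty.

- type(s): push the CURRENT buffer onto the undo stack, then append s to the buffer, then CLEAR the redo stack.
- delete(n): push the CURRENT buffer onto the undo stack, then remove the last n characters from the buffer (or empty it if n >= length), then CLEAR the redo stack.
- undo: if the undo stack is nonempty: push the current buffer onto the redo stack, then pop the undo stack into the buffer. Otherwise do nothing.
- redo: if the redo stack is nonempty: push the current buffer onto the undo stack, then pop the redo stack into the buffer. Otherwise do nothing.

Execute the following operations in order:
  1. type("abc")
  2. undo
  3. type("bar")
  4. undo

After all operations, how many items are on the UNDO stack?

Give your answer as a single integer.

Answer: 0

Derivation:
After op 1 (type): buf='abc' undo_depth=1 redo_depth=0
After op 2 (undo): buf='(empty)' undo_depth=0 redo_depth=1
After op 3 (type): buf='bar' undo_depth=1 redo_depth=0
After op 4 (undo): buf='(empty)' undo_depth=0 redo_depth=1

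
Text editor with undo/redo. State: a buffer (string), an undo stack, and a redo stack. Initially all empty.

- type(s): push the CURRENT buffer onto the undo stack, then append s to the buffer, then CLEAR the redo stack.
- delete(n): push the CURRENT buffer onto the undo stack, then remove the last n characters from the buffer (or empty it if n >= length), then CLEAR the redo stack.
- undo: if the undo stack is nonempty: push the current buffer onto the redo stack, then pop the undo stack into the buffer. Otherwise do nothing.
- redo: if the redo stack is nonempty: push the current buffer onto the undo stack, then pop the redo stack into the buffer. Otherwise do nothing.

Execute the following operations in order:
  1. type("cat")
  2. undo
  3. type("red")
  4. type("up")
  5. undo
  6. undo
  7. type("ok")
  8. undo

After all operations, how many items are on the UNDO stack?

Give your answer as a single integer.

After op 1 (type): buf='cat' undo_depth=1 redo_depth=0
After op 2 (undo): buf='(empty)' undo_depth=0 redo_depth=1
After op 3 (type): buf='red' undo_depth=1 redo_depth=0
After op 4 (type): buf='redup' undo_depth=2 redo_depth=0
After op 5 (undo): buf='red' undo_depth=1 redo_depth=1
After op 6 (undo): buf='(empty)' undo_depth=0 redo_depth=2
After op 7 (type): buf='ok' undo_depth=1 redo_depth=0
After op 8 (undo): buf='(empty)' undo_depth=0 redo_depth=1

Answer: 0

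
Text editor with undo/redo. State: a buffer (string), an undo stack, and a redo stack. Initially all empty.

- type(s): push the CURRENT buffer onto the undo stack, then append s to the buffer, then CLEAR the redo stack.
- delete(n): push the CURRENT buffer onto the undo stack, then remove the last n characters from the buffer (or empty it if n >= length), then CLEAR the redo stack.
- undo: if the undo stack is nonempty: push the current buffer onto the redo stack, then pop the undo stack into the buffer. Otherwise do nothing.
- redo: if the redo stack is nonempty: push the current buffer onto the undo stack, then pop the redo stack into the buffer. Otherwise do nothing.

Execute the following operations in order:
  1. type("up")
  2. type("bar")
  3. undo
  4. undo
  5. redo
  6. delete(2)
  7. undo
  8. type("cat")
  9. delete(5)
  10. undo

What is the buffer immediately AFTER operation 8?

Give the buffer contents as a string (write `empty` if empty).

Answer: upcat

Derivation:
After op 1 (type): buf='up' undo_depth=1 redo_depth=0
After op 2 (type): buf='upbar' undo_depth=2 redo_depth=0
After op 3 (undo): buf='up' undo_depth=1 redo_depth=1
After op 4 (undo): buf='(empty)' undo_depth=0 redo_depth=2
After op 5 (redo): buf='up' undo_depth=1 redo_depth=1
After op 6 (delete): buf='(empty)' undo_depth=2 redo_depth=0
After op 7 (undo): buf='up' undo_depth=1 redo_depth=1
After op 8 (type): buf='upcat' undo_depth=2 redo_depth=0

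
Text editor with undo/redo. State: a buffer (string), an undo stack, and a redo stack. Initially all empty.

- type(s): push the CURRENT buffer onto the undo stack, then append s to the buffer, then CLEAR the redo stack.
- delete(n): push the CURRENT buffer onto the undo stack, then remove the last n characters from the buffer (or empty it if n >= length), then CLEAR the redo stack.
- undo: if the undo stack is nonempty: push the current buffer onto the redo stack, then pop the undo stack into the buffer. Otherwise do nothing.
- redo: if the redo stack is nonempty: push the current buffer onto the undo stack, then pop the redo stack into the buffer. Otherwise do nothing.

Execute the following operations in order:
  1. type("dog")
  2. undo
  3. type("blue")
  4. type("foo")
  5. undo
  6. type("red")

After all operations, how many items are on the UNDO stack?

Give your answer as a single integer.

Answer: 2

Derivation:
After op 1 (type): buf='dog' undo_depth=1 redo_depth=0
After op 2 (undo): buf='(empty)' undo_depth=0 redo_depth=1
After op 3 (type): buf='blue' undo_depth=1 redo_depth=0
After op 4 (type): buf='bluefoo' undo_depth=2 redo_depth=0
After op 5 (undo): buf='blue' undo_depth=1 redo_depth=1
After op 6 (type): buf='bluered' undo_depth=2 redo_depth=0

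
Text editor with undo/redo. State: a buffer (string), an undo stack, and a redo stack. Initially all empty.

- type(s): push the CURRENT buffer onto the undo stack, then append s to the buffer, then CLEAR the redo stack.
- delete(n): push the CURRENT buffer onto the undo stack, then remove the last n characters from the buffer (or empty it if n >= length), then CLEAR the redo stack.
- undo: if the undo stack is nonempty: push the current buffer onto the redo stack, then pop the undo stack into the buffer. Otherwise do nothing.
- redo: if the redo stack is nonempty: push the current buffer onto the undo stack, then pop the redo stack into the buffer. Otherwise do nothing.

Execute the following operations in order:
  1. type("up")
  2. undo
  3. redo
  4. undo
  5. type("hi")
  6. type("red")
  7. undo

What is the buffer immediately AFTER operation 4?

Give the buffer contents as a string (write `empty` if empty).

Answer: empty

Derivation:
After op 1 (type): buf='up' undo_depth=1 redo_depth=0
After op 2 (undo): buf='(empty)' undo_depth=0 redo_depth=1
After op 3 (redo): buf='up' undo_depth=1 redo_depth=0
After op 4 (undo): buf='(empty)' undo_depth=0 redo_depth=1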